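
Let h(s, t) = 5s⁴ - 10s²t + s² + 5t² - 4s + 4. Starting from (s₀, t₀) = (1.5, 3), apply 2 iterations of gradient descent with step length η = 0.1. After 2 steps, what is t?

14.8225

∇h = (20s³ - 20st + 2s - 4, -10s² + 10t)
(s₁, t₁) = (1.5, 3) − 0.1·(-23.5, 7.5) = (3.85, 2.25)
(s₂, t₂) = (3.85, 2.25) − 0.1·(971.7825, -125.725) = (-93.32825, 14.8225)
t = 14.8225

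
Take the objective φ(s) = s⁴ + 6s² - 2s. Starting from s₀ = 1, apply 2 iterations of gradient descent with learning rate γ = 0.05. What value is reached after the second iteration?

φ′(s) = 4s³ + 12s - 2
Step 1: φ′(1) = 14; s₁ = 1 − 0.05·14 = 0.3
Step 2: φ′(0.3) = 1.708; s₂ = 0.3 − 0.05·1.708 = 0.2146

0.2146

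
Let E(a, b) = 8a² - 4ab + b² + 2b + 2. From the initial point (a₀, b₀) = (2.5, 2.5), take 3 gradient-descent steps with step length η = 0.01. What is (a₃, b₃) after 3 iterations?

(1.739224, 2.55442)

∇E = (16a - 4b, -4a + 2b + 2)
Step 1: at (2.5, 2.5), ∇E = (30, -3) → (2.5, 2.5) − 0.01·(30, -3) = (2.2, 2.53)
Step 2: at (2.2, 2.53), ∇E = (25.08, -1.74) → (2.2, 2.53) − 0.01·(25.08, -1.74) = (1.9492, 2.5474)
Step 3: at (1.9492, 2.5474), ∇E = (20.9976, -0.702) → (1.9492, 2.5474) − 0.01·(20.9976, -0.702) = (1.739224, 2.55442)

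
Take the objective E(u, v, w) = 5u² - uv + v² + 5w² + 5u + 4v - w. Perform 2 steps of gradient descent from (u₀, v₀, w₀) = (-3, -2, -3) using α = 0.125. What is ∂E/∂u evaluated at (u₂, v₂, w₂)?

-1.609375

∇E = (10u - v + 5, -u + 2v + 4, 10w - 1)
Step 1: at (-3, -2, -3), ∇E = (-23, 3, -31) → (-3, -2, -3) − 0.125·(-23, 3, -31) = (-0.125, -2.375, 0.875)
Step 2: at (-0.125, -2.375, 0.875), ∇E = (6.125, -0.625, 7.75) → (-0.125, -2.375, 0.875) − 0.125·(6.125, -0.625, 7.75) = (-0.890625, -2.296875, -0.09375)
∂E/∂u at (-0.890625, -2.296875, -0.09375) = -1.609375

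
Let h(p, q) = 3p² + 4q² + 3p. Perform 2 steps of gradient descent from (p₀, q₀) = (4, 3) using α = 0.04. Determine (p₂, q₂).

∇h = (6p + 3, 8q)
(p₁, q₁) = (4, 3) − 0.04·(27, 24) = (2.92, 2.04)
(p₂, q₂) = (2.92, 2.04) − 0.04·(20.52, 16.32) = (2.0992, 1.3872)

(2.0992, 1.3872)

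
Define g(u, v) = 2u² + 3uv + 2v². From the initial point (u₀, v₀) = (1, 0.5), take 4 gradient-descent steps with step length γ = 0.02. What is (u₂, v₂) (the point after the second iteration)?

(0.7948, 0.3146)

∇g = (4u + 3v, 3u + 4v)
(u₁, v₁) = (1, 0.5) − 0.02·(5.5, 5) = (0.89, 0.4)
(u₂, v₂) = (0.89, 0.4) − 0.02·(4.76, 4.27) = (0.7948, 0.3146)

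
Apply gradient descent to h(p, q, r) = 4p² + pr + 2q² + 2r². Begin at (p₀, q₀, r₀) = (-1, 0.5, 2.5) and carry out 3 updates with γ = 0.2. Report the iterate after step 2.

(-0.2, 0.02, 0.12)

∇h = (8p + r, 4q, p + 4r)
Step 1: at (-1, 0.5, 2.5), ∇h = (-5.5, 2, 9) → (-1, 0.5, 2.5) − 0.2·(-5.5, 2, 9) = (0.1, 0.1, 0.7)
Step 2: at (0.1, 0.1, 0.7), ∇h = (1.5, 0.4, 2.9) → (0.1, 0.1, 0.7) − 0.2·(1.5, 0.4, 2.9) = (-0.2, 0.02, 0.12)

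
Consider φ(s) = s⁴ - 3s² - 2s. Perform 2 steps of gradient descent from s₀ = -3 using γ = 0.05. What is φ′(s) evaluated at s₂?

-0.085209393152

φ′(s) = 4s³ - 6s - 2
Step 1: φ′(-3) = -92; s₁ = -3 − 0.05·(-92) = 1.6
Step 2: φ′(1.6) = 4.784; s₂ = 1.6 − 0.05·4.784 = 1.3608
φ′(s) at (1.3608) = -0.085209393152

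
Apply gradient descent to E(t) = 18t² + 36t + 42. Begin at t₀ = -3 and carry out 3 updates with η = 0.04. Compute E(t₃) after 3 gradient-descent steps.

E′(t) = 36t + 36
Step 1: E′(-3) = -72; t₁ = -3 − 0.04·(-72) = -0.12
Step 2: E′(-0.12) = 31.68; t₂ = -0.12 − 0.04·31.68 = -1.3872
Step 3: E′(-1.3872) = -13.9392; t₃ = -1.3872 − 0.04·(-13.9392) = -0.829632
E(-0.829632) = 24.522454597632

24.522454597632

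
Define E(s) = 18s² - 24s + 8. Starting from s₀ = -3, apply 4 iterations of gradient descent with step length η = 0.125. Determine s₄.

E′(s) = 36s - 24
s₁ = -3 − 0.125·(-132) = 13.5
s₂ = 13.5 − 0.125·462 = -44.25
s₃ = -44.25 − 0.125·(-1617) = 157.875
s₄ = 157.875 − 0.125·5659.5 = -549.5625

-549.5625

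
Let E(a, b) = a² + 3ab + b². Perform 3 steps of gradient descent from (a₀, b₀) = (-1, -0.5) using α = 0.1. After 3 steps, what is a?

-0.4265

∇E = (2a + 3b, 3a + 2b)
Step 1: at (-1, -0.5), ∇E = (-3.5, -4) → (-1, -0.5) − 0.1·(-3.5, -4) = (-0.65, -0.1)
Step 2: at (-0.65, -0.1), ∇E = (-1.6, -2.15) → (-0.65, -0.1) − 0.1·(-1.6, -2.15) = (-0.49, 0.115)
Step 3: at (-0.49, 0.115), ∇E = (-0.635, -1.24) → (-0.49, 0.115) − 0.1·(-0.635, -1.24) = (-0.4265, 0.239)
a = -0.4265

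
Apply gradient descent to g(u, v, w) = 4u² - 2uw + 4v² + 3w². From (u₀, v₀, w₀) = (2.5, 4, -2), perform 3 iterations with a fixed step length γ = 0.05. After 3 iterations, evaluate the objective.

∇g = (8u - 2w, 8v, -2u + 6w)
Step 1: at (2.5, 4, -2), ∇g = (24, 32, -17) → (2.5, 4, -2) − 0.05·(24, 32, -17) = (1.3, 2.4, -1.15)
Step 2: at (1.3, 2.4, -1.15), ∇g = (12.7, 19.2, -9.5) → (1.3, 2.4, -1.15) − 0.05·(12.7, 19.2, -9.5) = (0.665, 1.44, -0.675)
Step 3: at (0.665, 1.44, -0.675), ∇g = (6.67, 11.52, -5.38) → (0.665, 1.44, -0.675) − 0.05·(6.67, 11.52, -5.38) = (0.3315, 0.864, -0.406)
g(0.3315, 0.864, -0.406) = 4.189239

4.189239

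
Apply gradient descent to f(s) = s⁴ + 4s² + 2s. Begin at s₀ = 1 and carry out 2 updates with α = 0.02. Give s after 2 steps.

f′(s) = 4s³ + 8s + 2
Step 1: f′(1) = 14; s₁ = 1 − 0.02·14 = 0.72
Step 2: f′(0.72) = 9.252992; s₂ = 0.72 − 0.02·9.252992 = 0.53494016

0.53494016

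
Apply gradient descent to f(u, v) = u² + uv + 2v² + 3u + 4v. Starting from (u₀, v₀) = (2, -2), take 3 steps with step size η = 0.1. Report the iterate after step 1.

∇f = (2u + v + 3, u + 4v + 4)
Step 1: at (2, -2), ∇f = (5, -2) → (2, -2) − 0.1·(5, -2) = (1.5, -1.8)

(1.5, -1.8)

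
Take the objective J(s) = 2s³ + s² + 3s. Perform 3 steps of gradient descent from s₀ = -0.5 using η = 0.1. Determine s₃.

J′(s) = 6s² + 2s + 3
Step 1: J′(-0.5) = 3.5; s₁ = -0.5 − 0.1·3.5 = -0.85
Step 2: J′(-0.85) = 5.635; s₂ = -0.85 − 0.1·5.635 = -1.4135
Step 3: J′(-1.4135) = 12.1608935; s₃ = -1.4135 − 0.1·12.1608935 = -2.62958935

-2.62958935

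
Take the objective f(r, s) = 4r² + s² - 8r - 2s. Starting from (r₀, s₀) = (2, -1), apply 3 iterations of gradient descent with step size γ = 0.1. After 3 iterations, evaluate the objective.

-3.951168

∇f = (8r - 8, 2s - 2)
Step 1: at (2, -1), ∇f = (8, -4) → (2, -1) − 0.1·(8, -4) = (1.2, -0.6)
Step 2: at (1.2, -0.6), ∇f = (1.6, -3.2) → (1.2, -0.6) − 0.1·(1.6, -3.2) = (1.04, -0.28)
Step 3: at (1.04, -0.28), ∇f = (0.32, -2.56) → (1.04, -0.28) − 0.1·(0.32, -2.56) = (1.008, -0.024)
f(1.008, -0.024) = -3.951168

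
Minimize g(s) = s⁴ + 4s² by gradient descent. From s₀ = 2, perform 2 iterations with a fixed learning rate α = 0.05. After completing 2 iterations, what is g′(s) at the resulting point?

g′(s) = 4s³ + 8s
Step 1: g′(2) = 48; s₁ = 2 − 0.05·48 = -0.4
Step 2: g′(-0.4) = -3.456; s₂ = -0.4 − 0.05·(-3.456) = -0.2272
g′(s) at (-0.2272) = -1.864512110592

-1.864512110592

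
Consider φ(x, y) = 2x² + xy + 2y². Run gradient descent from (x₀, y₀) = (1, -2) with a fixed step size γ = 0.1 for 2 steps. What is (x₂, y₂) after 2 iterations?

(0.61, -0.86)

∇φ = (4x + y, x + 4y)
(x₁, y₁) = (1, -2) − 0.1·(2, -7) = (0.8, -1.3)
(x₂, y₂) = (0.8, -1.3) − 0.1·(1.9, -4.4) = (0.61, -0.86)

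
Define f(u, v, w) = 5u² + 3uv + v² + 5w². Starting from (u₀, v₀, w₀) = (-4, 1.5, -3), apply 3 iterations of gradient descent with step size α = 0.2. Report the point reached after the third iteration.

(5.008, 3.12, 3)

∇f = (10u + 3v, 3u + 2v, 10w)
(u₁, v₁, w₁) = (-4, 1.5, -3) − 0.2·(-35.5, -9, -30) = (3.1, 3.3, 3)
(u₂, v₂, w₂) = (3.1, 3.3, 3) − 0.2·(40.9, 15.9, 30) = (-5.08, 0.12, -3)
(u₃, v₃, w₃) = (-5.08, 0.12, -3) − 0.2·(-50.44, -15, -30) = (5.008, 3.12, 3)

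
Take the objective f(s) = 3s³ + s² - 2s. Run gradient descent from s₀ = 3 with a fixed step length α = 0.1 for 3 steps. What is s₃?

f′(s) = 9s² + 2s - 2
Step 1: f′(3) = 85; s₁ = 3 − 0.1·85 = -5.5
Step 2: f′(-5.5) = 259.25; s₂ = -5.5 − 0.1·259.25 = -31.425
Step 3: f′(-31.425) = 8822.925625; s₃ = -31.425 − 0.1·8822.925625 = -913.7175625

-913.7175625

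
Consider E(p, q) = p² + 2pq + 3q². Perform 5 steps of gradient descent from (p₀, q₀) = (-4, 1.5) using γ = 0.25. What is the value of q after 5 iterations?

∇E = (2p + 2q, 2p + 6q)
Step 1: at (-4, 1.5), ∇E = (-5, 1) → (-4, 1.5) − 0.25·(-5, 1) = (-2.75, 1.25)
Step 2: at (-2.75, 1.25), ∇E = (-3, 2) → (-2.75, 1.25) − 0.25·(-3, 2) = (-2, 0.75)
Step 3: at (-2, 0.75), ∇E = (-2.5, 0.5) → (-2, 0.75) − 0.25·(-2.5, 0.5) = (-1.375, 0.625)
Step 4: at (-1.375, 0.625), ∇E = (-1.5, 1) → (-1.375, 0.625) − 0.25·(-1.5, 1) = (-1, 0.375)
Step 5: at (-1, 0.375), ∇E = (-1.25, 0.25) → (-1, 0.375) − 0.25·(-1.25, 0.25) = (-0.6875, 0.3125)
q = 0.3125

0.3125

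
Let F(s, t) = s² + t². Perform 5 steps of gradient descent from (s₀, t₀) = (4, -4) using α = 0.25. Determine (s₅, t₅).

(0.125, -0.125)

∇F = (2s, 2t)
(s₁, t₁) = (4, -4) − 0.25·(8, -8) = (2, -2)
(s₂, t₂) = (2, -2) − 0.25·(4, -4) = (1, -1)
(s₃, t₃) = (1, -1) − 0.25·(2, -2) = (0.5, -0.5)
(s₄, t₄) = (0.5, -0.5) − 0.25·(1, -1) = (0.25, -0.25)
(s₅, t₅) = (0.25, -0.25) − 0.25·(0.5, -0.5) = (0.125, -0.125)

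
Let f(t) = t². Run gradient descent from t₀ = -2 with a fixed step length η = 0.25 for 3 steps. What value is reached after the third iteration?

-0.25

f′(t) = 2t
t₁ = -2 − 0.25·(-4) = -1
t₂ = -1 − 0.25·(-2) = -0.5
t₃ = -0.5 − 0.25·(-1) = -0.25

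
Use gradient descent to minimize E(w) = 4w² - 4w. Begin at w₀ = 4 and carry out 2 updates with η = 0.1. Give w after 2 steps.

0.64

E′(w) = 8w - 4
w₁ = 4 − 0.1·28 = 1.2
w₂ = 1.2 − 0.1·5.6 = 0.64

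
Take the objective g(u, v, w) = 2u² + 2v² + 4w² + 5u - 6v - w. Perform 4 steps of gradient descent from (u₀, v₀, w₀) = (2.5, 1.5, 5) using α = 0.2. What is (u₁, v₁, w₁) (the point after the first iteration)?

(-0.5, 1.5, -2.8)

∇g = (4u + 5, 4v - 6, 8w - 1)
(u₁, v₁, w₁) = (2.5, 1.5, 5) − 0.2·(15, 0, 39) = (-0.5, 1.5, -2.8)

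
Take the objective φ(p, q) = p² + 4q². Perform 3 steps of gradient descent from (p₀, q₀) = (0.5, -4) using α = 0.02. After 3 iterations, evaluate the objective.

22.678763470848

∇φ = (2p, 8q)
Step 1: at (0.5, -4), ∇φ = (1, -32) → (0.5, -4) − 0.02·(1, -32) = (0.48, -3.36)
Step 2: at (0.48, -3.36), ∇φ = (0.96, -26.88) → (0.48, -3.36) − 0.02·(0.96, -26.88) = (0.4608, -2.8224)
Step 3: at (0.4608, -2.8224), ∇φ = (0.9216, -22.5792) → (0.4608, -2.8224) − 0.02·(0.9216, -22.5792) = (0.442368, -2.370816)
φ(0.442368, -2.370816) = 22.678763470848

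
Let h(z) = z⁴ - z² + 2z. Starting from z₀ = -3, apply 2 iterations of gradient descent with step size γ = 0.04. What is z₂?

h′(z) = 4z³ - 2z + 2
z₁ = -3 − 0.04·(-100) = 1
z₂ = 1 − 0.04·4 = 0.84

0.84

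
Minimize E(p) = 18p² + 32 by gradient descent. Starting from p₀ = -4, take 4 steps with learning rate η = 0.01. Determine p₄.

-0.67108864

E′(p) = 36p
Step 1: E′(-4) = -144; p₁ = -4 − 0.01·(-144) = -2.56
Step 2: E′(-2.56) = -92.16; p₂ = -2.56 − 0.01·(-92.16) = -1.6384
Step 3: E′(-1.6384) = -58.9824; p₃ = -1.6384 − 0.01·(-58.9824) = -1.048576
Step 4: E′(-1.048576) = -37.748736; p₄ = -1.048576 − 0.01·(-37.748736) = -0.67108864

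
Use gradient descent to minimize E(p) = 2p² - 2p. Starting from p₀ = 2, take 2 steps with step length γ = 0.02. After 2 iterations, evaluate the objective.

2.72376832

E′(p) = 4p - 2
Step 1: E′(2) = 6; p₁ = 2 − 0.02·6 = 1.88
Step 2: E′(1.88) = 5.52; p₂ = 1.88 − 0.02·5.52 = 1.7696
E(1.7696) = 2.72376832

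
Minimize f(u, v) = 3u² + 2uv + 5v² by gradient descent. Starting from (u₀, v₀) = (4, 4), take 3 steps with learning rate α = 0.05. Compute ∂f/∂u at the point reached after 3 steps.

∇f = (6u + 2v, 2u + 10v)
Step 1: at (4, 4), ∇f = (32, 48) → (4, 4) − 0.05·(32, 48) = (2.4, 1.6)
Step 2: at (2.4, 1.6), ∇f = (17.6, 20.8) → (2.4, 1.6) − 0.05·(17.6, 20.8) = (1.52, 0.56)
Step 3: at (1.52, 0.56), ∇f = (10.24, 8.64) → (1.52, 0.56) − 0.05·(10.24, 8.64) = (1.008, 0.128)
∂f/∂u at (1.008, 0.128) = 6.304

6.304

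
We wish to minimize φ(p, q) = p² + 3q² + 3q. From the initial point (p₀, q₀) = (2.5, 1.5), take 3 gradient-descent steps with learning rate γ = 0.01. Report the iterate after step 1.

(2.45, 1.38)

∇φ = (2p, 6q + 3)
Step 1: at (2.5, 1.5), ∇φ = (5, 12) → (2.5, 1.5) − 0.01·(5, 12) = (2.45, 1.38)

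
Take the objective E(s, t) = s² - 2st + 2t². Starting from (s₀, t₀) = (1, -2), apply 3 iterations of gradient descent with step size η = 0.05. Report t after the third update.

-0.856

∇E = (2s - 2t, -2s + 4t)
Step 1: at (1, -2), ∇E = (6, -10) → (1, -2) − 0.05·(6, -10) = (0.7, -1.5)
Step 2: at (0.7, -1.5), ∇E = (4.4, -7.4) → (0.7, -1.5) − 0.05·(4.4, -7.4) = (0.48, -1.13)
Step 3: at (0.48, -1.13), ∇E = (3.22, -5.48) → (0.48, -1.13) − 0.05·(3.22, -5.48) = (0.319, -0.856)
t = -0.856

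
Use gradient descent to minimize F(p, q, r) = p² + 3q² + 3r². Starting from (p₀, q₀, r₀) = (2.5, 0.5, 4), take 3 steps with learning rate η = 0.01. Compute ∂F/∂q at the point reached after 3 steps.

∇F = (2p, 6q, 6r)
Step 1: at (2.5, 0.5, 4), ∇F = (5, 3, 24) → (2.5, 0.5, 4) − 0.01·(5, 3, 24) = (2.45, 0.47, 3.76)
Step 2: at (2.45, 0.47, 3.76), ∇F = (4.9, 2.82, 22.56) → (2.45, 0.47, 3.76) − 0.01·(4.9, 2.82, 22.56) = (2.401, 0.4418, 3.5344)
Step 3: at (2.401, 0.4418, 3.5344), ∇F = (4.802, 2.6508, 21.2064) → (2.401, 0.4418, 3.5344) − 0.01·(4.802, 2.6508, 21.2064) = (2.35298, 0.415292, 3.322336)
∂F/∂q at (2.35298, 0.415292, 3.322336) = 2.491752

2.491752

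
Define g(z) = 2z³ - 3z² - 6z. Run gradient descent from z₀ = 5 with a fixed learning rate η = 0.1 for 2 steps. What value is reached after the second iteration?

-34.216

g′(z) = 6z² - 6z - 6
z₁ = 5 − 0.1·114 = -6.4
z₂ = -6.4 − 0.1·278.16 = -34.216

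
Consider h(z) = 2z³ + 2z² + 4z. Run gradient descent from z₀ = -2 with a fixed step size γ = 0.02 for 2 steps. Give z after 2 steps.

-2.9792

h′(z) = 6z² + 4z + 4
Step 1: h′(-2) = 20; z₁ = -2 − 0.02·20 = -2.4
Step 2: h′(-2.4) = 28.96; z₂ = -2.4 − 0.02·28.96 = -2.9792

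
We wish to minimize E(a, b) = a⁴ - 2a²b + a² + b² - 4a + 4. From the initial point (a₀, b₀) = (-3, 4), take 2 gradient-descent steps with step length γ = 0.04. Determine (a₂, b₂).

(-0.16352, 4.0512)

∇E = (4a³ - 4ab + 2a - 4, -2a² + 2b)
(a₁, b₁) = (-3, 4) − 0.04·(-70, -10) = (-0.2, 4.4)
(a₂, b₂) = (-0.2, 4.4) − 0.04·(-0.912, 8.72) = (-0.16352, 4.0512)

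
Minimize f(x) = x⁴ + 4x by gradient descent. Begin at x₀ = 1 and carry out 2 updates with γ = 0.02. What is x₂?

f′(x) = 4x³ + 4
Step 1: f′(1) = 8; x₁ = 1 − 0.02·8 = 0.84
Step 2: f′(0.84) = 6.370816; x₂ = 0.84 − 0.02·6.370816 = 0.71258368

0.71258368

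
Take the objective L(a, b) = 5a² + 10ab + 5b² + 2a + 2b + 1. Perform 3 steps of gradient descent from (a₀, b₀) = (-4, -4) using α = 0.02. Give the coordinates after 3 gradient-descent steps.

(-0.9424, -0.9424)

∇L = (10a + 10b + 2, 10a + 10b + 2)
(a₁, b₁) = (-4, -4) − 0.02·(-78, -78) = (-2.44, -2.44)
(a₂, b₂) = (-2.44, -2.44) − 0.02·(-46.8, -46.8) = (-1.504, -1.504)
(a₃, b₃) = (-1.504, -1.504) − 0.02·(-28.08, -28.08) = (-0.9424, -0.9424)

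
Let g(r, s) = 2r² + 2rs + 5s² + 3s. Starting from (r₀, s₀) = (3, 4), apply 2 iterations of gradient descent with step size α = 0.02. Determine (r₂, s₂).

∇g = (4r + 2s, 2r + 10s + 3)
Step 1: at (3, 4), ∇g = (20, 49) → (3, 4) − 0.02·(20, 49) = (2.6, 3.02)
Step 2: at (2.6, 3.02), ∇g = (16.44, 38.4) → (2.6, 3.02) − 0.02·(16.44, 38.4) = (2.2712, 2.252)

(2.2712, 2.252)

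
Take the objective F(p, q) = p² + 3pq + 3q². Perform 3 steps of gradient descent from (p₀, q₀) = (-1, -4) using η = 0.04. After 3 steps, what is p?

0.20992

∇F = (2p + 3q, 3p + 6q)
Step 1: at (-1, -4), ∇F = (-14, -27) → (-1, -4) − 0.04·(-14, -27) = (-0.44, -2.92)
Step 2: at (-0.44, -2.92), ∇F = (-9.64, -18.84) → (-0.44, -2.92) − 0.04·(-9.64, -18.84) = (-0.0544, -2.1664)
Step 3: at (-0.0544, -2.1664), ∇F = (-6.608, -13.1616) → (-0.0544, -2.1664) − 0.04·(-6.608, -13.1616) = (0.20992, -1.639936)
p = 0.20992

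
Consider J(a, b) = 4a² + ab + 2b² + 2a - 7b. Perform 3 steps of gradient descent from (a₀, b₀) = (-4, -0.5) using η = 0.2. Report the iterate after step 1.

∇J = (8a + b + 2, a + 4b - 7)
Step 1: at (-4, -0.5), ∇J = (-30.5, -13) → (-4, -0.5) − 0.2·(-30.5, -13) = (2.1, 2.1)

(2.1, 2.1)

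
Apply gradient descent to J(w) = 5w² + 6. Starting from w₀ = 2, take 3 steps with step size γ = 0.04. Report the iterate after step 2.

0.72

J′(w) = 10w
Step 1: J′(2) = 20; w₁ = 2 − 0.04·20 = 1.2
Step 2: J′(1.2) = 12; w₂ = 1.2 − 0.04·12 = 0.72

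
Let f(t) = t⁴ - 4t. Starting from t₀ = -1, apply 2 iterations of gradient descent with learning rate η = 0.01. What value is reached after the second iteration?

f′(t) = 4t³ - 4
Step 1: f′(-1) = -8; t₁ = -1 − 0.01·(-8) = -0.92
Step 2: f′(-0.92) = -7.114752; t₂ = -0.92 − 0.01·(-7.114752) = -0.84885248

-0.84885248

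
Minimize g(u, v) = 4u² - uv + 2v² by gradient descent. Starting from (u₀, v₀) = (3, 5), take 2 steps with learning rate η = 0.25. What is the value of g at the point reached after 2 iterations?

∇g = (8u - v, -u + 4v)
Step 1: at (3, 5), ∇g = (19, 17) → (3, 5) − 0.25·(19, 17) = (-1.75, 0.75)
Step 2: at (-1.75, 0.75), ∇g = (-14.75, 4.75) → (-1.75, 0.75) − 0.25·(-14.75, 4.75) = (1.9375, -0.4375)
g(1.9375, -0.4375) = 16.24609375

16.24609375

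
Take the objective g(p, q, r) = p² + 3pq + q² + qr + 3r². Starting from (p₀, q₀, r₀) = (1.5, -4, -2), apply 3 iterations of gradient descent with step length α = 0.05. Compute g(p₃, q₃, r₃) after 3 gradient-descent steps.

∇g = (2p + 3q, 3p + 2q + r, q + 6r)
Step 1: at (1.5, -4, -2), ∇g = (-9, -5.5, -16) → (1.5, -4, -2) − 0.05·(-9, -5.5, -16) = (1.95, -3.725, -1.2)
Step 2: at (1.95, -3.725, -1.2), ∇g = (-7.275, -2.8, -10.925) → (1.95, -3.725, -1.2) − 0.05·(-7.275, -2.8, -10.925) = (2.31375, -3.585, -0.65375)
Step 3: at (2.31375, -3.585, -0.65375), ∇g = (-6.1275, -0.8825, -7.5075) → (2.31375, -3.585, -0.65375) − 0.05·(-6.1275, -0.8825, -7.5075) = (2.620125, -3.540875, -0.278375)
g(2.620125, -3.540875, -0.278375) = -7.211585546875

-7.211585546875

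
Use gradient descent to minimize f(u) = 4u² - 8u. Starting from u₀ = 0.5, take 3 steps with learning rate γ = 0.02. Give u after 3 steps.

0.703648

f′(u) = 8u - 8
Step 1: f′(0.5) = -4; u₁ = 0.5 − 0.02·(-4) = 0.58
Step 2: f′(0.58) = -3.36; u₂ = 0.58 − 0.02·(-3.36) = 0.6472
Step 3: f′(0.6472) = -2.8224; u₃ = 0.6472 − 0.02·(-2.8224) = 0.703648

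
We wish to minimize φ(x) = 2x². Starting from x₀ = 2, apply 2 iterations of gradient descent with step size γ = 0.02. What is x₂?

φ′(x) = 4x
x₁ = 2 − 0.02·8 = 1.84
x₂ = 1.84 − 0.02·7.36 = 1.6928

1.6928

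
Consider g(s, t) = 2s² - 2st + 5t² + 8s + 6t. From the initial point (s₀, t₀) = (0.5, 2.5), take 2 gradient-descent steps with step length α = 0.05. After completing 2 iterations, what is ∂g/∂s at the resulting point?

∇g = (4s - 2t + 8, -2s + 10t + 6)
Step 1: at (0.5, 2.5), ∇g = (5, 30) → (0.5, 2.5) − 0.05·(5, 30) = (0.25, 1)
Step 2: at (0.25, 1), ∇g = (7, 15.5) → (0.25, 1) − 0.05·(7, 15.5) = (-0.1, 0.225)
∂g/∂s at (-0.1, 0.225) = 7.15

7.15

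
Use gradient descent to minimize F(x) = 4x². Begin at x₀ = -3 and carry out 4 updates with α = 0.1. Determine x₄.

-0.0048

F′(x) = 8x
x₁ = -3 − 0.1·(-24) = -0.6
x₂ = -0.6 − 0.1·(-4.8) = -0.12
x₃ = -0.12 − 0.1·(-0.96) = -0.024
x₄ = -0.024 − 0.1·(-0.192) = -0.0048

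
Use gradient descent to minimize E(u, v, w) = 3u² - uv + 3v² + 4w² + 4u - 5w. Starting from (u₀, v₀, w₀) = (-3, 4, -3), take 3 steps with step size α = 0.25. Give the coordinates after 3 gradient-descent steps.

(0.65625, -1.484375, 4.25)

∇E = (6u - v + 4, -u + 6v, 8w - 5)
Step 1: at (-3, 4, -3), ∇E = (-18, 27, -29) → (-3, 4, -3) − 0.25·(-18, 27, -29) = (1.5, -2.75, 4.25)
Step 2: at (1.5, -2.75, 4.25), ∇E = (15.75, -18, 29) → (1.5, -2.75, 4.25) − 0.25·(15.75, -18, 29) = (-2.4375, 1.75, -3)
Step 3: at (-2.4375, 1.75, -3), ∇E = (-12.375, 12.9375, -29) → (-2.4375, 1.75, -3) − 0.25·(-12.375, 12.9375, -29) = (0.65625, -1.484375, 4.25)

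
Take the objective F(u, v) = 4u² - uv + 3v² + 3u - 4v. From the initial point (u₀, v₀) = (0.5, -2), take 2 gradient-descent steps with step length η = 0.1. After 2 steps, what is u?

∇F = (8u - v + 3, -u + 6v - 4)
(u₁, v₁) = (0.5, -2) − 0.1·(9, -16.5) = (-0.4, -0.35)
(u₂, v₂) = (-0.4, -0.35) − 0.1·(0.15, -5.7) = (-0.415, 0.22)
u = -0.415

-0.415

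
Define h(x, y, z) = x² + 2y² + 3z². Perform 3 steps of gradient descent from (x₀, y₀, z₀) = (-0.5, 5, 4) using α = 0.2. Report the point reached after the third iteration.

(-0.108, 0.04, -0.032)

∇h = (2x, 4y, 6z)
(x₁, y₁, z₁) = (-0.5, 5, 4) − 0.2·(-1, 20, 24) = (-0.3, 1, -0.8)
(x₂, y₂, z₂) = (-0.3, 1, -0.8) − 0.2·(-0.6, 4, -4.8) = (-0.18, 0.2, 0.16)
(x₃, y₃, z₃) = (-0.18, 0.2, 0.16) − 0.2·(-0.36, 0.8, 0.96) = (-0.108, 0.04, -0.032)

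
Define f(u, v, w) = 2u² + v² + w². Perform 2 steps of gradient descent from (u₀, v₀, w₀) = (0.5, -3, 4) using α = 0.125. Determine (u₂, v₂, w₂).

(0.125, -1.6875, 2.25)

∇f = (4u, 2v, 2w)
Step 1: at (0.5, -3, 4), ∇f = (2, -6, 8) → (0.5, -3, 4) − 0.125·(2, -6, 8) = (0.25, -2.25, 3)
Step 2: at (0.25, -2.25, 3), ∇f = (1, -4.5, 6) → (0.25, -2.25, 3) − 0.125·(1, -4.5, 6) = (0.125, -1.6875, 2.25)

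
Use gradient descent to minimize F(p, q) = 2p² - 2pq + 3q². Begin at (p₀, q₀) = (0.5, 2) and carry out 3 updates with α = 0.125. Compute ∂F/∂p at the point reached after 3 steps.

0.96875

∇F = (4p - 2q, -2p + 6q)
(p₁, q₁) = (0.5, 2) − 0.125·(-2, 11) = (0.75, 0.625)
(p₂, q₂) = (0.75, 0.625) − 0.125·(1.75, 2.25) = (0.53125, 0.34375)
(p₃, q₃) = (0.53125, 0.34375) − 0.125·(1.4375, 1) = (0.3515625, 0.21875)
∂F/∂p at (0.3515625, 0.21875) = 0.96875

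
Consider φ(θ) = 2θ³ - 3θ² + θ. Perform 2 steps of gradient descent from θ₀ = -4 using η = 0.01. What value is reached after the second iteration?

-7.161246

φ′(θ) = 6θ² - 6θ + 1
θ₁ = -4 − 0.01·121 = -5.21
θ₂ = -5.21 − 0.01·195.1246 = -7.161246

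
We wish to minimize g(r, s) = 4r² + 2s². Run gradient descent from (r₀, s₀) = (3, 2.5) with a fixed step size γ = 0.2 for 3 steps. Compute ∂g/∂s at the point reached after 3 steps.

0.08

∇g = (8r, 4s)
Step 1: at (3, 2.5), ∇g = (24, 10) → (3, 2.5) − 0.2·(24, 10) = (-1.8, 0.5)
Step 2: at (-1.8, 0.5), ∇g = (-14.4, 2) → (-1.8, 0.5) − 0.2·(-14.4, 2) = (1.08, 0.1)
Step 3: at (1.08, 0.1), ∇g = (8.64, 0.4) → (1.08, 0.1) − 0.2·(8.64, 0.4) = (-0.648, 0.02)
∂g/∂s at (-0.648, 0.02) = 0.08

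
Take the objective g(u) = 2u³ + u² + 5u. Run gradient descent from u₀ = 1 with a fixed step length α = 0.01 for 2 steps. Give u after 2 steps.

g′(u) = 6u² + 2u + 5
u₁ = 1 − 0.01·13 = 0.87
u₂ = 0.87 − 0.01·11.2814 = 0.757186

0.757186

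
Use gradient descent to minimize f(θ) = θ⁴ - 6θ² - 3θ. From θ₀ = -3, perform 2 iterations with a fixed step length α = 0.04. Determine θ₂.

0.12

f′(θ) = 4θ³ - 12θ - 3
θ₁ = -3 − 0.04·(-75) = 0
θ₂ = 0 − 0.04·(-3) = 0.12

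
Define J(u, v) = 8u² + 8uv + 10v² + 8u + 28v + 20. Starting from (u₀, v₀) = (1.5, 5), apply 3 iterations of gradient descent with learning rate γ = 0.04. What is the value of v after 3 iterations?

-1.079744

∇J = (16u + 8v + 8, 8u + 20v + 28)
Step 1: at (1.5, 5), ∇J = (72, 140) → (1.5, 5) − 0.04·(72, 140) = (-1.38, -0.6)
Step 2: at (-1.38, -0.6), ∇J = (-18.88, 4.96) → (-1.38, -0.6) − 0.04·(-18.88, 4.96) = (-0.6248, -0.7984)
Step 3: at (-0.6248, -0.7984), ∇J = (-8.384, 7.0336) → (-0.6248, -0.7984) − 0.04·(-8.384, 7.0336) = (-0.28944, -1.079744)
v = -1.079744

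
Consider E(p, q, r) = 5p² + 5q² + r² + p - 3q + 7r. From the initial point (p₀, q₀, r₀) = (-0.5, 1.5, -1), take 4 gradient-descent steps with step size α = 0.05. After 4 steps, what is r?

-1.85975

∇E = (10p + 1, 10q - 3, 2r + 7)
Step 1: at (-0.5, 1.5, -1), ∇E = (-4, 12, 5) → (-0.5, 1.5, -1) − 0.05·(-4, 12, 5) = (-0.3, 0.9, -1.25)
Step 2: at (-0.3, 0.9, -1.25), ∇E = (-2, 6, 4.5) → (-0.3, 0.9, -1.25) − 0.05·(-2, 6, 4.5) = (-0.2, 0.6, -1.475)
Step 3: at (-0.2, 0.6, -1.475), ∇E = (-1, 3, 4.05) → (-0.2, 0.6, -1.475) − 0.05·(-1, 3, 4.05) = (-0.15, 0.45, -1.6775)
Step 4: at (-0.15, 0.45, -1.6775), ∇E = (-0.5, 1.5, 3.645) → (-0.15, 0.45, -1.6775) − 0.05·(-0.5, 1.5, 3.645) = (-0.125, 0.375, -1.85975)
r = -1.85975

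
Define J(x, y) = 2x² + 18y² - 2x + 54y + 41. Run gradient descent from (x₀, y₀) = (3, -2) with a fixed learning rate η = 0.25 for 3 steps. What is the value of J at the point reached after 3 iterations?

1179648

∇J = (4x - 2, 36y + 54)
(x₁, y₁) = (3, -2) − 0.25·(10, -18) = (0.5, 2.5)
(x₂, y₂) = (0.5, 2.5) − 0.25·(0, 144) = (0.5, -33.5)
(x₃, y₃) = (0.5, -33.5) − 0.25·(0, -1152) = (0.5, 254.5)
J(0.5, 254.5) = 1179648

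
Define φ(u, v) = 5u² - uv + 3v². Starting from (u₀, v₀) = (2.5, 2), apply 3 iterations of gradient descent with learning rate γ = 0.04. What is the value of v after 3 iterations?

∇φ = (10u - v, -u + 6v)
Step 1: at (2.5, 2), ∇φ = (23, 9.5) → (2.5, 2) − 0.04·(23, 9.5) = (1.58, 1.62)
Step 2: at (1.58, 1.62), ∇φ = (14.18, 8.14) → (1.58, 1.62) − 0.04·(14.18, 8.14) = (1.0128, 1.2944)
Step 3: at (1.0128, 1.2944), ∇φ = (8.8336, 6.7536) → (1.0128, 1.2944) − 0.04·(8.8336, 6.7536) = (0.659456, 1.024256)
v = 1.024256

1.024256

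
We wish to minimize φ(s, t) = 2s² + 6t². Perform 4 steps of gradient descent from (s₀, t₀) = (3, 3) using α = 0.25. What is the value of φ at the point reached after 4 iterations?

13824

∇φ = (4s, 12t)
Step 1: at (3, 3), ∇φ = (12, 36) → (3, 3) − 0.25·(12, 36) = (0, -6)
Step 2: at (0, -6), ∇φ = (0, -72) → (0, -6) − 0.25·(0, -72) = (0, 12)
Step 3: at (0, 12), ∇φ = (0, 144) → (0, 12) − 0.25·(0, 144) = (0, -24)
Step 4: at (0, -24), ∇φ = (0, -288) → (0, -24) − 0.25·(0, -288) = (0, 48)
φ(0, 48) = 13824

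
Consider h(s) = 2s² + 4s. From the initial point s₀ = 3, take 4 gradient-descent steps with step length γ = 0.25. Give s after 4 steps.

h′(s) = 4s + 4
s₁ = 3 − 0.25·16 = -1
s₂ = -1 − 0.25·0 = -1
s₃ = -1 − 0.25·0 = -1
s₄ = -1 − 0.25·0 = -1

-1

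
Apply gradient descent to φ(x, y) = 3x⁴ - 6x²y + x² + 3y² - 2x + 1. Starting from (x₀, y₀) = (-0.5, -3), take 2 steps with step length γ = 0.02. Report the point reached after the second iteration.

∇φ = (12x³ - 12xy + 2x - 2, -6x² + 6y)
(x₁, y₁) = (-0.5, -3) − 0.02·(-22.5, -19.5) = (-0.05, -2.61)
(x₂, y₂) = (-0.05, -2.61) − 0.02·(-3.6675, -15.675) = (0.02335, -2.2965)

(0.02335, -2.2965)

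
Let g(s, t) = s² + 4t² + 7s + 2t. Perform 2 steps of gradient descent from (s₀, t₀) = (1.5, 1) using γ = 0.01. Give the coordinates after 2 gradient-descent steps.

(1.302, 0.808)

∇g = (2s + 7, 8t + 2)
(s₁, t₁) = (1.5, 1) − 0.01·(10, 10) = (1.4, 0.9)
(s₂, t₂) = (1.4, 0.9) − 0.01·(9.8, 9.2) = (1.302, 0.808)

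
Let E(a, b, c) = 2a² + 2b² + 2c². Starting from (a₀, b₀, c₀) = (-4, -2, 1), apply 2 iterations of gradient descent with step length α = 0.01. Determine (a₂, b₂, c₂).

∇E = (4a, 4b, 4c)
(a₁, b₁, c₁) = (-4, -2, 1) − 0.01·(-16, -8, 4) = (-3.84, -1.92, 0.96)
(a₂, b₂, c₂) = (-3.84, -1.92, 0.96) − 0.01·(-15.36, -7.68, 3.84) = (-3.6864, -1.8432, 0.9216)

(-3.6864, -1.8432, 0.9216)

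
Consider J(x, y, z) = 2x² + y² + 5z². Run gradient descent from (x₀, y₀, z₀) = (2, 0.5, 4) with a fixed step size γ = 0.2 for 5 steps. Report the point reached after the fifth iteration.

(0.00064, 0.03888, -4)

∇J = (4x, 2y, 10z)
Step 1: at (2, 0.5, 4), ∇J = (8, 1, 40) → (2, 0.5, 4) − 0.2·(8, 1, 40) = (0.4, 0.3, -4)
Step 2: at (0.4, 0.3, -4), ∇J = (1.6, 0.6, -40) → (0.4, 0.3, -4) − 0.2·(1.6, 0.6, -40) = (0.08, 0.18, 4)
Step 3: at (0.08, 0.18, 4), ∇J = (0.32, 0.36, 40) → (0.08, 0.18, 4) − 0.2·(0.32, 0.36, 40) = (0.016, 0.108, -4)
Step 4: at (0.016, 0.108, -4), ∇J = (0.064, 0.216, -40) → (0.016, 0.108, -4) − 0.2·(0.064, 0.216, -40) = (0.0032, 0.0648, 4)
Step 5: at (0.0032, 0.0648, 4), ∇J = (0.0128, 0.1296, 40) → (0.0032, 0.0648, 4) − 0.2·(0.0128, 0.1296, 40) = (0.00064, 0.03888, -4)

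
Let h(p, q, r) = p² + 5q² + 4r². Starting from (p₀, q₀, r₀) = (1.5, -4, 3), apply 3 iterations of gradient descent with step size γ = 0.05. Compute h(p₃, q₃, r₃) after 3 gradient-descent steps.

4.12535825

∇h = (2p, 10q, 8r)
Step 1: at (1.5, -4, 3), ∇h = (3, -40, 24) → (1.5, -4, 3) − 0.05·(3, -40, 24) = (1.35, -2, 1.8)
Step 2: at (1.35, -2, 1.8), ∇h = (2.7, -20, 14.4) → (1.35, -2, 1.8) − 0.05·(2.7, -20, 14.4) = (1.215, -1, 1.08)
Step 3: at (1.215, -1, 1.08), ∇h = (2.43, -10, 8.64) → (1.215, -1, 1.08) − 0.05·(2.43, -10, 8.64) = (1.0935, -0.5, 0.648)
h(1.0935, -0.5, 0.648) = 4.12535825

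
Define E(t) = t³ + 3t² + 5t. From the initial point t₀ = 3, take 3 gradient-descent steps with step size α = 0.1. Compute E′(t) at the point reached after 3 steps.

18.921875

E′(t) = 3t² + 6t + 5
Step 1: E′(3) = 50; t₁ = 3 − 0.1·50 = -2
Step 2: E′(-2) = 5; t₂ = -2 − 0.1·5 = -2.5
Step 3: E′(-2.5) = 8.75; t₃ = -2.5 − 0.1·8.75 = -3.375
E′(t) at (-3.375) = 18.921875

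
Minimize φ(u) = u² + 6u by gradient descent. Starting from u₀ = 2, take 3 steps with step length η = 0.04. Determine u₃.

φ′(u) = 2u + 6
Step 1: φ′(2) = 10; u₁ = 2 − 0.04·10 = 1.6
Step 2: φ′(1.6) = 9.2; u₂ = 1.6 − 0.04·9.2 = 1.232
Step 3: φ′(1.232) = 8.464; u₃ = 1.232 − 0.04·8.464 = 0.89344

0.89344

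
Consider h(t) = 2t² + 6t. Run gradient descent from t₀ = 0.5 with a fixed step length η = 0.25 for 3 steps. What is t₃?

h′(t) = 4t + 6
t₁ = 0.5 − 0.25·8 = -1.5
t₂ = -1.5 − 0.25·0 = -1.5
t₃ = -1.5 − 0.25·0 = -1.5

-1.5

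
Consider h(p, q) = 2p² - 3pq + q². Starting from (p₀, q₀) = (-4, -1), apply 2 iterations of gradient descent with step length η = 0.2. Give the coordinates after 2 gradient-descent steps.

∇h = (4p - 3q, -3p + 2q)
Step 1: at (-4, -1), ∇h = (-13, 10) → (-4, -1) − 0.2·(-13, 10) = (-1.4, -3)
Step 2: at (-1.4, -3), ∇h = (3.4, -1.8) → (-1.4, -3) − 0.2·(3.4, -1.8) = (-2.08, -2.64)

(-2.08, -2.64)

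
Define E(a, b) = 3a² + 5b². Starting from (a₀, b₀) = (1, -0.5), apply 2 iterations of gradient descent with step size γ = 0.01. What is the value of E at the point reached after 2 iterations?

∇E = (6a, 10b)
Step 1: at (1, -0.5), ∇E = (6, -5) → (1, -0.5) − 0.01·(6, -5) = (0.94, -0.45)
Step 2: at (0.94, -0.45), ∇E = (5.64, -4.5) → (0.94, -0.45) − 0.01·(5.64, -4.5) = (0.8836, -0.405)
E(0.8836, -0.405) = 3.16237188

3.16237188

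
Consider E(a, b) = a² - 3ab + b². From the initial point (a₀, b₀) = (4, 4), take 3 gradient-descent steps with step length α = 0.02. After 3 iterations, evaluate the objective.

-18.018598708224

∇E = (2a - 3b, -3a + 2b)
Step 1: at (4, 4), ∇E = (-4, -4) → (4, 4) − 0.02·(-4, -4) = (4.08, 4.08)
Step 2: at (4.08, 4.08), ∇E = (-4.08, -4.08) → (4.08, 4.08) − 0.02·(-4.08, -4.08) = (4.1616, 4.1616)
Step 3: at (4.1616, 4.1616), ∇E = (-4.1616, -4.1616) → (4.1616, 4.1616) − 0.02·(-4.1616, -4.1616) = (4.244832, 4.244832)
E(4.244832, 4.244832) = -18.018598708224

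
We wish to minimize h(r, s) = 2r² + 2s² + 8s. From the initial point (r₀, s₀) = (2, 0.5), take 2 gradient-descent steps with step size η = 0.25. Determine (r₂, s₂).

(0, -2)

∇h = (4r, 4s + 8)
Step 1: at (2, 0.5), ∇h = (8, 10) → (2, 0.5) − 0.25·(8, 10) = (0, -2)
Step 2: at (0, -2), ∇h = (0, 0) → (0, -2) − 0.25·(0, 0) = (0, -2)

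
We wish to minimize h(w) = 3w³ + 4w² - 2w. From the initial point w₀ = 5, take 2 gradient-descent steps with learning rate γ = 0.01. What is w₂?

h′(w) = 9w² + 8w - 2
w₁ = 5 − 0.01·263 = 2.37
w₂ = 2.37 − 0.01·67.5121 = 1.694879

1.694879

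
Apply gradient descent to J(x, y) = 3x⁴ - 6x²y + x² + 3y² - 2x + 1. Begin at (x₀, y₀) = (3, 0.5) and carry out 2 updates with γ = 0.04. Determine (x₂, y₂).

(378.65184, 23.1368)

∇J = (12x³ - 12xy + 2x - 2, -6x² + 6y)
Step 1: at (3, 0.5), ∇J = (310, -51) → (3, 0.5) − 0.04·(310, -51) = (-9.4, 2.54)
Step 2: at (-9.4, 2.54), ∇J = (-9701.296, -514.92) → (-9.4, 2.54) − 0.04·(-9701.296, -514.92) = (378.65184, 23.1368)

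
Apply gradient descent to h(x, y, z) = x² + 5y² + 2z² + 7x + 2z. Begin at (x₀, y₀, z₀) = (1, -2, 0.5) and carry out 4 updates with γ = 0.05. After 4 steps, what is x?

-0.54755

∇h = (2x + 7, 10y, 4z + 2)
Step 1: at (1, -2, 0.5), ∇h = (9, -20, 4) → (1, -2, 0.5) − 0.05·(9, -20, 4) = (0.55, -1, 0.3)
Step 2: at (0.55, -1, 0.3), ∇h = (8.1, -10, 3.2) → (0.55, -1, 0.3) − 0.05·(8.1, -10, 3.2) = (0.145, -0.5, 0.14)
Step 3: at (0.145, -0.5, 0.14), ∇h = (7.29, -5, 2.56) → (0.145, -0.5, 0.14) − 0.05·(7.29, -5, 2.56) = (-0.2195, -0.25, 0.012)
Step 4: at (-0.2195, -0.25, 0.012), ∇h = (6.561, -2.5, 2.048) → (-0.2195, -0.25, 0.012) − 0.05·(6.561, -2.5, 2.048) = (-0.54755, -0.125, -0.0904)
x = -0.54755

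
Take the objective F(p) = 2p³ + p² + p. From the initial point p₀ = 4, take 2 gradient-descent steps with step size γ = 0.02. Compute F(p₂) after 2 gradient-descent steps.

8.401613021824

F′(p) = 6p² + 2p + 1
Step 1: F′(4) = 105; p₁ = 4 − 0.02·105 = 1.9
Step 2: F′(1.9) = 26.46; p₂ = 1.9 − 0.02·26.46 = 1.3708
F(1.3708) = 8.401613021824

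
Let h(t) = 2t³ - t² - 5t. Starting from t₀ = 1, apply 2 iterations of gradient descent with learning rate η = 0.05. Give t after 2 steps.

h′(t) = 6t² - 2t - 5
Step 1: h′(1) = -1; t₁ = 1 − 0.05·(-1) = 1.05
Step 2: h′(1.05) = -0.485; t₂ = 1.05 − 0.05·(-0.485) = 1.07425

1.07425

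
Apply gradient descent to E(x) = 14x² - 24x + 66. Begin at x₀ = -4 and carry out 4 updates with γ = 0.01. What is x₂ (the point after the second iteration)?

E′(x) = 28x - 24
Step 1: E′(-4) = -136; x₁ = -4 − 0.01·(-136) = -2.64
Step 2: E′(-2.64) = -97.92; x₂ = -2.64 − 0.01·(-97.92) = -1.6608

-1.6608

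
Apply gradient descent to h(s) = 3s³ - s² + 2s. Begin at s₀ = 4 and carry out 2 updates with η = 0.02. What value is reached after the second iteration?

0.972832

h′(s) = 9s² - 2s + 2
Step 1: h′(4) = 138; s₁ = 4 − 0.02·138 = 1.24
Step 2: h′(1.24) = 13.3584; s₂ = 1.24 − 0.02·13.3584 = 0.972832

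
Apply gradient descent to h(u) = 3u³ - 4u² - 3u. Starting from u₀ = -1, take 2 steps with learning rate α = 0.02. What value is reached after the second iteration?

-1.719712

h′(u) = 9u² - 8u - 3
Step 1: h′(-1) = 14; u₁ = -1 − 0.02·14 = -1.28
Step 2: h′(-1.28) = 21.9856; u₂ = -1.28 − 0.02·21.9856 = -1.719712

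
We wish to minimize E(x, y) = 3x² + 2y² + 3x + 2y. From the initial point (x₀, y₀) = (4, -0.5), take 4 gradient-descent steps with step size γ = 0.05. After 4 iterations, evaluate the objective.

2.2521166075

∇E = (6x + 3, 4y + 2)
(x₁, y₁) = (4, -0.5) − 0.05·(27, 0) = (2.65, -0.5)
(x₂, y₂) = (2.65, -0.5) − 0.05·(18.9, 0) = (1.705, -0.5)
(x₃, y₃) = (1.705, -0.5) − 0.05·(13.23, 0) = (1.0435, -0.5)
(x₄, y₄) = (1.0435, -0.5) − 0.05·(9.261, 0) = (0.58045, -0.5)
E(0.58045, -0.5) = 2.2521166075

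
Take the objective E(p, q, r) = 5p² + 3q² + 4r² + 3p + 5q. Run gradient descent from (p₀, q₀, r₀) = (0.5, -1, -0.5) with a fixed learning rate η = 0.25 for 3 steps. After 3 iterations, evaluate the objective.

34.91796875

∇E = (10p + 3, 6q + 5, 8r)
Step 1: at (0.5, -1, -0.5), ∇E = (8, -1, -4) → (0.5, -1, -0.5) − 0.25·(8, -1, -4) = (-1.5, -0.75, 0.5)
Step 2: at (-1.5, -0.75, 0.5), ∇E = (-12, 0.5, 4) → (-1.5, -0.75, 0.5) − 0.25·(-12, 0.5, 4) = (1.5, -0.875, -0.5)
Step 3: at (1.5, -0.875, -0.5), ∇E = (18, -0.25, -4) → (1.5, -0.875, -0.5) − 0.25·(18, -0.25, -4) = (-3, -0.8125, 0.5)
E(-3, -0.8125, 0.5) = 34.91796875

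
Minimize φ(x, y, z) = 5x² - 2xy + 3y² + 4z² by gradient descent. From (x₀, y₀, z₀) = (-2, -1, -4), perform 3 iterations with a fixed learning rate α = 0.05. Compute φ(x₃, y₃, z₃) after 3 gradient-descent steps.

∇φ = (10x - 2y, -2x + 6y, 8z)
Step 1: at (-2, -1, -4), ∇φ = (-18, -2, -32) → (-2, -1, -4) − 0.05·(-18, -2, -32) = (-1.1, -0.9, -2.4)
Step 2: at (-1.1, -0.9, -2.4), ∇φ = (-9.2, -3.2, -19.2) → (-1.1, -0.9, -2.4) − 0.05·(-9.2, -3.2, -19.2) = (-0.64, -0.74, -1.44)
Step 3: at (-0.64, -0.74, -1.44), ∇φ = (-4.92, -3.16, -11.52) → (-0.64, -0.74, -1.44) − 0.05·(-4.92, -3.16, -11.52) = (-0.394, -0.582, -0.864)
φ(-0.394, -0.582, -0.864) = 4.31972

4.31972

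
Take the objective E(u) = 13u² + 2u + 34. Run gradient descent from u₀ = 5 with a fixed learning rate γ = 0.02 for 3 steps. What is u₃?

0.484544

E′(u) = 26u + 2
u₁ = 5 − 0.02·132 = 2.36
u₂ = 2.36 − 0.02·63.36 = 1.0928
u₃ = 1.0928 − 0.02·30.4128 = 0.484544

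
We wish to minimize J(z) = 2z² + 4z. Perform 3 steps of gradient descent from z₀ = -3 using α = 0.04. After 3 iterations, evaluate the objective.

J′(z) = 4z + 4
Step 1: J′(-3) = -8; z₁ = -3 − 0.04·(-8) = -2.68
Step 2: J′(-2.68) = -6.72; z₂ = -2.68 − 0.04·(-6.72) = -2.4112
Step 3: J′(-2.4112) = -5.6448; z₃ = -2.4112 − 0.04·(-5.6448) = -2.185408
J(-2.185408) = 0.810384252928

0.810384252928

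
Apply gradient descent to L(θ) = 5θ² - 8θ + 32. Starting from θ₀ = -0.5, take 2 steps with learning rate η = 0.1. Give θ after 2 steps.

L′(θ) = 10θ - 8
Step 1: L′(-0.5) = -13; θ₁ = -0.5 − 0.1·(-13) = 0.8
Step 2: L′(0.8) = 0; θ₂ = 0.8 − 0.1·0 = 0.8

0.8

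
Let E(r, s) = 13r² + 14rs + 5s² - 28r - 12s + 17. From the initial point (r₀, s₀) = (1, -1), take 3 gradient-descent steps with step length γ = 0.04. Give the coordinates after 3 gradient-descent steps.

∇E = (26r + 14s - 28, 14r + 10s - 12)
Step 1: at (1, -1), ∇E = (-16, -8) → (1, -1) − 0.04·(-16, -8) = (1.64, -0.68)
Step 2: at (1.64, -0.68), ∇E = (5.12, 4.16) → (1.64, -0.68) − 0.04·(5.12, 4.16) = (1.4352, -0.8464)
Step 3: at (1.4352, -0.8464), ∇E = (-2.5344, -0.3712) → (1.4352, -0.8464) − 0.04·(-2.5344, -0.3712) = (1.536576, -0.831552)

(1.536576, -0.831552)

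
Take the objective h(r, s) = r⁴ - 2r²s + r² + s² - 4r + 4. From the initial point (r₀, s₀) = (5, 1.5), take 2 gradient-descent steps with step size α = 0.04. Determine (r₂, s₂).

∇h = (4r³ - 4rs + 2r - 4, -2r² + 2s)
Step 1: at (5, 1.5), ∇h = (476, -47) → (5, 1.5) − 0.04·(476, -47) = (-14.04, 3.38)
Step 2: at (-14.04, 3.38), ∇h = (-10912.608256, -387.4832) → (-14.04, 3.38) − 0.04·(-10912.608256, -387.4832) = (422.46433024, 18.879328)

(422.46433024, 18.879328)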